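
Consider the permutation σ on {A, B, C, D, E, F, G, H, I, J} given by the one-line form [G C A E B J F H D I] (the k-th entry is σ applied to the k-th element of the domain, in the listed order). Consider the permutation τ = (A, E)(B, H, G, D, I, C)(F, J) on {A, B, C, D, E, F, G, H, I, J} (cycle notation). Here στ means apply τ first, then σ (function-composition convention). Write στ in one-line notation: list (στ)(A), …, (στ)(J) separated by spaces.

For each element, apply τ then σ: A → E → B; B → H → H; C → B → C; D → I → D; E → A → G; F → J → I; G → D → E; H → G → F; I → C → A; J → F → J.
Collecting the images, στ = [B H C D G I E F A J].

B H C D G I E F A J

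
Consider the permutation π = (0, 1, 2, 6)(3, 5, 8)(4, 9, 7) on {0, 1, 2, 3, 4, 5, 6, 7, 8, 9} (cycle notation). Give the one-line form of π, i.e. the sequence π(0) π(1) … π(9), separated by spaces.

1 2 6 5 9 8 0 4 3 7

Image by image: 0→1, 1→2, 2→6, 3→5, 4→9, 5→8, 6→0, 7→4, 8→3, 9→7.
So the one-line form is 1 2 6 5 9 8 0 4 3 7.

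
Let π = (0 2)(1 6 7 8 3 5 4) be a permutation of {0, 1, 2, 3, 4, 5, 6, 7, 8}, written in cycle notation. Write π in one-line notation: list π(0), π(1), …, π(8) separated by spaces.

2 6 0 5 1 4 7 8 3

Reading each image from the cycles: 0↦2, 1↦6, 2↦0, 3↦5, 4↦1, 5↦4, 6↦7, 7↦8, 8↦3.
Listing these in domain order gives 2 6 0 5 1 4 7 8 3.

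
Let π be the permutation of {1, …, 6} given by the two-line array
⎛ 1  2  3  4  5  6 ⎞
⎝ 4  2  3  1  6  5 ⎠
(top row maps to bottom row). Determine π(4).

1

The entry below 4 in the array is 1, so π(4) = 1.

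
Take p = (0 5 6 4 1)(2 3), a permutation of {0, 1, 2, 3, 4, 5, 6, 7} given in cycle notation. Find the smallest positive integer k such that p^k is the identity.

10

The disjoint cycles have lengths 5, 2, 1.
Since disjoint cycles commute, ord(p) = lcm(5, 2) = 10.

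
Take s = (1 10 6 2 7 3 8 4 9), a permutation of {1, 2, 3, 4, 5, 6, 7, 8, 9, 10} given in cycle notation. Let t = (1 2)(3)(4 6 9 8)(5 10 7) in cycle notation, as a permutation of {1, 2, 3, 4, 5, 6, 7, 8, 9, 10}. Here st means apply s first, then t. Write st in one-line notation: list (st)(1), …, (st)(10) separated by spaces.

7 5 4 8 10 1 3 6 2 9

For each element, apply s then t: 1 → 10 → 7; 2 → 7 → 5; 3 → 8 → 4; 4 → 9 → 8; 5 → 5 → 10; 6 → 2 → 1; 7 → 3 → 3; 8 → 4 → 6; 9 → 1 → 2; 10 → 6 → 9.
So st in one-line form is 7 5 4 8 10 1 3 6 2 9.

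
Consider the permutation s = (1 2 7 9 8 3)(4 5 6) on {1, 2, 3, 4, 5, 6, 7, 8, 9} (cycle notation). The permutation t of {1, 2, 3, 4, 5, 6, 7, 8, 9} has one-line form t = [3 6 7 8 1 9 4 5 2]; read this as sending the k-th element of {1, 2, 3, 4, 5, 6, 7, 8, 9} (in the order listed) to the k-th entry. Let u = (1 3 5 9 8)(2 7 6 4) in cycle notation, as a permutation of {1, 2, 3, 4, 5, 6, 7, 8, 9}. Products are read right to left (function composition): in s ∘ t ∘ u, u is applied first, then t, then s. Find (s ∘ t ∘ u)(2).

5

(s ∘ t ∘ u)(2) = s(t(u(2))). u(2) = 7, then t(7) = 4, then s(4) = 5, so the result is 5.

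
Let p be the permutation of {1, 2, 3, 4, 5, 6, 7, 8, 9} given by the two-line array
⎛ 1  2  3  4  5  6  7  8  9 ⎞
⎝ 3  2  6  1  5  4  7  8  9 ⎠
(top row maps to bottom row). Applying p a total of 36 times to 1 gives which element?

Tracing 1 → 3 → … returns to 1 after 4 steps, so 1 lies in a 4-cycle (1, 3, 6, 4).
Since the cycle has length 4, p^36 acts on it the same as p^0 (36 mod 4 = 0).
So p^36(1) = 1.

1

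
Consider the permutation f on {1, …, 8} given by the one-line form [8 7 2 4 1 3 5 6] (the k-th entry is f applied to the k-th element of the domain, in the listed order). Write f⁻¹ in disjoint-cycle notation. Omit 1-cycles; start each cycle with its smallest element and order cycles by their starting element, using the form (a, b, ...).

(1, 5, 7, 2, 3, 6, 8)

The cycle decomposition of f is (1, 8, 6, 3, 2, 7, 5).
Reversing each cycle (and rotating so the smallest element leads) gives f⁻¹ = (1, 5, 7, 2, 3, 6, 8).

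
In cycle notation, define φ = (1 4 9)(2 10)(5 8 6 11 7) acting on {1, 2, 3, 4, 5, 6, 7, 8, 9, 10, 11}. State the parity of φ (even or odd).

odd

The cycle lengths are 5, 3, 2, 1.
A cycle of length ℓ contributes ℓ−1 transpositions, so φ is a product of 4 + 2 + 1 = 7 transpositions — odd.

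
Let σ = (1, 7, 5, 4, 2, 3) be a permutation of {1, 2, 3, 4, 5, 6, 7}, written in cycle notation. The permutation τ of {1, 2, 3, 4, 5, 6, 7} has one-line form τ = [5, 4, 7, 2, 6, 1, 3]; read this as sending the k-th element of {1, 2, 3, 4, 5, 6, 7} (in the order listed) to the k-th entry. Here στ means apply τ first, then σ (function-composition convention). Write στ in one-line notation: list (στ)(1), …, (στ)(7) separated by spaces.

(στ)(x) = σ(τ(x)). Computing each image: σ(τ(1)) = σ(5) = 4, σ(τ(2)) = σ(4) = 2, σ(τ(3)) = σ(7) = 5, σ(τ(4)) = σ(2) = 3, σ(τ(5)) = σ(6) = 6, σ(τ(6)) = σ(1) = 7, σ(τ(7)) = σ(3) = 1.
Hence στ = [4 2 5 3 6 7 1].

4 2 5 3 6 7 1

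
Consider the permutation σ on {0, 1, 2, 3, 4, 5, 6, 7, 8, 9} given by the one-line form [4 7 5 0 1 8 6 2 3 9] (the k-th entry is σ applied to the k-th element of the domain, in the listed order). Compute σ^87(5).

Tracing 5 → 8 → … returns to 5 after 8 steps, so 5 lies in an 8-cycle (0 4 1 7 2 5 8 3).
On an 8-cycle, σ^8 is the identity, so σ^87 = σ^7 there (87 ≡ 7 mod 8).
Stepping 7 places around the cycle: 5 → 8 → 3 → 0 → 4 → 1 → 7 → 2.

2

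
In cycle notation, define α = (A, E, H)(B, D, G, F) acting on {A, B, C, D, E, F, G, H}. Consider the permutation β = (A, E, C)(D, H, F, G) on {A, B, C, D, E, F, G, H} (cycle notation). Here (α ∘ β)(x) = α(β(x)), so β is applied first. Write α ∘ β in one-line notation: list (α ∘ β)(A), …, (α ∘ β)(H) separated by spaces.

For each element, apply β then α: A → E → H; B → B → D; C → A → E; D → H → A; E → C → C; F → G → F; G → D → G; H → F → B.
So α ∘ β in one-line form is H D E A C F G B.

H D E A C F G B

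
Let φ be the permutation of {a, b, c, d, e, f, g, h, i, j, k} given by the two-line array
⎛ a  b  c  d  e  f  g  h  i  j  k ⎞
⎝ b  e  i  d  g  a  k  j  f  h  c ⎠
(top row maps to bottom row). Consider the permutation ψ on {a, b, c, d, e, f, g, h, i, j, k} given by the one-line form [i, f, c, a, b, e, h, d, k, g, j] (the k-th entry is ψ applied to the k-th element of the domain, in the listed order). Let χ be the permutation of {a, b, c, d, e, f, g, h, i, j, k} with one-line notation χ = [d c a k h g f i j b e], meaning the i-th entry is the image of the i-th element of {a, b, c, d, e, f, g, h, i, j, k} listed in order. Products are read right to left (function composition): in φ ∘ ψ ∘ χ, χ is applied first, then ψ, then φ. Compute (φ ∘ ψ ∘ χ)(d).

Chase d: χ(d) = k; ψ(k) = j; φ(j) = h. Hence (φ ∘ ψ ∘ χ)(d) = h.

h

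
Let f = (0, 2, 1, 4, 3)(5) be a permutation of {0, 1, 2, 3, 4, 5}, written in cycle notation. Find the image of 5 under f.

The 1-cycle (5) fixes 5, so f(5) = 5.

5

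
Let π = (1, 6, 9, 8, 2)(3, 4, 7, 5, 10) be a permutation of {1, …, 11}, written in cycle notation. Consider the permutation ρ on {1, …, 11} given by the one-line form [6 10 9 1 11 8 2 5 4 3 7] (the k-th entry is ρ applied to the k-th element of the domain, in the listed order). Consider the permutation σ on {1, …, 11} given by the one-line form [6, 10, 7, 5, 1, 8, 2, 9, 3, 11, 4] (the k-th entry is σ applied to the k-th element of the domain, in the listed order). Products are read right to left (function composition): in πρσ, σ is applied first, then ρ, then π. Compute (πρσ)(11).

Apply the permutations in order: σ(11) = 4, then ρ(4) = 1, then π(1) = 6. So (πρσ)(11) = 6.

6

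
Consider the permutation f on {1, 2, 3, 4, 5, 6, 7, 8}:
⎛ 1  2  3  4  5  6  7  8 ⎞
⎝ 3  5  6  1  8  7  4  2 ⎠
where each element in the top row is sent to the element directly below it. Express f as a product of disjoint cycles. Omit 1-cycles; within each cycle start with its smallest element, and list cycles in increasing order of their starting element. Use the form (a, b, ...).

Iterating f from 1 gives 1 → 3 → 6 → 7 → 4 → 1; that is the 5-cycle (1, 3, 6, 7, 4).
Continuing from each remaining unvisited element yields (1, 3, 6, 7, 4)(2, 5, 8).

(1, 3, 6, 7, 4)(2, 5, 8)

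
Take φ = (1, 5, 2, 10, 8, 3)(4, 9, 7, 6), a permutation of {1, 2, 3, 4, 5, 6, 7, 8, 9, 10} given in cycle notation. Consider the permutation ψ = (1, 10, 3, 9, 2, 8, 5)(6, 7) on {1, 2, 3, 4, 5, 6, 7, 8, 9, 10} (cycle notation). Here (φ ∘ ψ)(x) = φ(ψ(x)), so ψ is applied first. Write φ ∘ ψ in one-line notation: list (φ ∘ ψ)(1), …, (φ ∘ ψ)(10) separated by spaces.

Chase each element through ψ then φ: 1 → 10 → 8; 2 → 8 → 3; 3 → 9 → 7; 4 → 4 → 9; 5 → 1 → 5; 6 → 7 → 6; 7 → 6 → 4; 8 → 5 → 2; 9 → 2 → 10; 10 → 3 → 1.
So φ ∘ ψ in one-line form is 8 3 7 9 5 6 4 2 10 1.

8 3 7 9 5 6 4 2 10 1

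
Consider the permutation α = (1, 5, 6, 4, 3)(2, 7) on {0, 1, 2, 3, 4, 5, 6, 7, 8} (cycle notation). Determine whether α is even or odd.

The cycle lengths are 5, 2, 1, 1.
A cycle is odd iff its length is even; α has 1 even-length cycle, so sgn(α) = (−1)^1 and α is odd.

odd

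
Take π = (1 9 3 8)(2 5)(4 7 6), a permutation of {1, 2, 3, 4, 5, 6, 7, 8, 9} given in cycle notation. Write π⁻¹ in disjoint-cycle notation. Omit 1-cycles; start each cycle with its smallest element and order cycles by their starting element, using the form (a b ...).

If π sends a → b within a cycle, π⁻¹ sends b → a; equivalently, reverse each cycle.
Reversing each cycle of π and rotating so the smallest element leads gives (1 8 3 9)(2 5)(4 6 7).

(1 8 3 9)(2 5)(4 6 7)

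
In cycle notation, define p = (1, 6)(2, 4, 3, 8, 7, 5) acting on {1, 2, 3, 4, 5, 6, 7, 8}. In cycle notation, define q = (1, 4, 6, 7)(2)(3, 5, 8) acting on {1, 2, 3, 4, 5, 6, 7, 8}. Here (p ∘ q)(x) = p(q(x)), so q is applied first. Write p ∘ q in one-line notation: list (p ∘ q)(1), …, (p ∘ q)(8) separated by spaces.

(p ∘ q)(x) = p(q(x)). Computing each image: p(q(1)) = p(4) = 3, p(q(2)) = p(2) = 4, p(q(3)) = p(5) = 2, p(q(4)) = p(6) = 1, p(q(5)) = p(8) = 7, p(q(6)) = p(7) = 5, p(q(7)) = p(1) = 6, p(q(8)) = p(3) = 8.
Hence p ∘ q = [3 4 2 1 7 5 6 8].

3 4 2 1 7 5 6 8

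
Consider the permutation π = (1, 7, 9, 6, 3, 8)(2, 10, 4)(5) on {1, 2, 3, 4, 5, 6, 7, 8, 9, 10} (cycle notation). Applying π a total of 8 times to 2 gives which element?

2 lies in the 3-cycle (2, 10, 4).
On a 3-cycle, π^3 is the identity, so π^8 = π^2 there (8 ≡ 2 mod 3).
Stepping 2 places around the cycle: 2 → 10 → 4.

4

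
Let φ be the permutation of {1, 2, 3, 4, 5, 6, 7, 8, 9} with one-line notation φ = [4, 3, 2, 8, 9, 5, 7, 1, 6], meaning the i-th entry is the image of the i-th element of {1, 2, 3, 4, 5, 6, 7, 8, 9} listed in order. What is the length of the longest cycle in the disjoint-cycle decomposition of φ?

Decomposing into disjoint cycles gives (1 4 8)(2 3)(5 9 6); the longest has length 3.

3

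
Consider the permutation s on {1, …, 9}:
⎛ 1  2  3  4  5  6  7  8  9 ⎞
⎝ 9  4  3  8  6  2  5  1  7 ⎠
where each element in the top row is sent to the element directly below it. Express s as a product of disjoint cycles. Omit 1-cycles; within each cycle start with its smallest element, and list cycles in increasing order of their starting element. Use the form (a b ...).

(1 9 7 5 6 2 4 8)

Iterating s from 1 gives 1 → 9 → 7 → 5 → 6 → 2 → 4 → 8 → 1; that is the 8-cycle (1 9 7 5 6 2 4 8).
Repeating from the next unused element and collecting all non-trivial cycles gives (1 9 7 5 6 2 4 8).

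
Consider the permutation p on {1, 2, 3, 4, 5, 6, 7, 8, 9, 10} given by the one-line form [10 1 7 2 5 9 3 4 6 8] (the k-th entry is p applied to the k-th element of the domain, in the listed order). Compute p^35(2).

Tracing 2 → 1 → … returns to 2 after 5 steps, so 2 lies in a 5-cycle (1 10 8 4 2).
Since the cycle has length 5, p^35 acts on it the same as p^0 (35 mod 5 = 0).
So p^35(2) = 2.

2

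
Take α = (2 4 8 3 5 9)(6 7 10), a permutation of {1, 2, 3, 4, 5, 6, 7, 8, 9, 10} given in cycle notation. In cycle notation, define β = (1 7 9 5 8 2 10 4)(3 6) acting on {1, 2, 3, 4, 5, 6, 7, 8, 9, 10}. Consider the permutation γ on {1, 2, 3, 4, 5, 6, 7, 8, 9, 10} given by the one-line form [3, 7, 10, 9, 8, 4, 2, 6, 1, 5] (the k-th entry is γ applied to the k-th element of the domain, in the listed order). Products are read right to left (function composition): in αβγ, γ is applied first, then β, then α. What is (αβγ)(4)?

9

(αβγ)(4) = α(β(γ(4))). γ(4) = 9, then β(9) = 5, then α(5) = 9, so the result is 9.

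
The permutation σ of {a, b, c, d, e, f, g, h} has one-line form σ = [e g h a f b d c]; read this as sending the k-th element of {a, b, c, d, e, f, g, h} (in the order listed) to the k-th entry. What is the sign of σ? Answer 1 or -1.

In disjoint-cycle form the cycle lengths are 6, 2.
A cycle of length ℓ contributes ℓ−1 transpositions, so σ is a product of 5 + 1 = 6 transpositions — even.

1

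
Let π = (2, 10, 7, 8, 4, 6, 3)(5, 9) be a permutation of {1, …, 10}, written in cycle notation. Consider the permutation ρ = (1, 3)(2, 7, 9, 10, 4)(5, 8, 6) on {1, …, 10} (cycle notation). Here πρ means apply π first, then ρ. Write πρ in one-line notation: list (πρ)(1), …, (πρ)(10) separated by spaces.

(πρ)(x) = ρ(π(x)). Computing each image: ρ(π(1)) = ρ(1) = 3, ρ(π(2)) = ρ(10) = 4, ρ(π(3)) = ρ(2) = 7, ρ(π(4)) = ρ(6) = 5, ρ(π(5)) = ρ(9) = 10, ρ(π(6)) = ρ(3) = 1, ρ(π(7)) = ρ(8) = 6, ρ(π(8)) = ρ(4) = 2, ρ(π(9)) = ρ(5) = 8, ρ(π(10)) = ρ(7) = 9.
Hence πρ = [3 4 7 5 10 1 6 2 8 9].

3 4 7 5 10 1 6 2 8 9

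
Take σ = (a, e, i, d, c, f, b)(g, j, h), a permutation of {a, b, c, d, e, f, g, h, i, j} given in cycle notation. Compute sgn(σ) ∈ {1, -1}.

1

The cycle lengths are 7, 3.
A cycle of length ℓ contributes ℓ−1 transpositions, so σ is a product of 6 + 2 = 8 transpositions — even.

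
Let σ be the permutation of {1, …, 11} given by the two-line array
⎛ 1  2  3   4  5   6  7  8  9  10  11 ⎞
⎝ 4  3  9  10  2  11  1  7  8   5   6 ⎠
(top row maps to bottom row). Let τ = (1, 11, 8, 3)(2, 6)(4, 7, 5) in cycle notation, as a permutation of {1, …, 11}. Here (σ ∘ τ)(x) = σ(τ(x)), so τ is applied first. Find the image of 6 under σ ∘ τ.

First apply τ: τ(6) = 2, then σ(2) = 3. Thus (σ ∘ τ)(6) = 3.

3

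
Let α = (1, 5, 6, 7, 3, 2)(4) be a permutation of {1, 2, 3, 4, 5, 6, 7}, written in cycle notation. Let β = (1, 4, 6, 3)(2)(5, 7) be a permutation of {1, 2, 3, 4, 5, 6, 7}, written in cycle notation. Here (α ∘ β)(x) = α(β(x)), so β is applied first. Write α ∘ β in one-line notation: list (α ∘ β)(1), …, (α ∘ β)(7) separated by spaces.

(α ∘ β)(x) = α(β(x)). Computing each image: α(β(1)) = α(4) = 4, α(β(2)) = α(2) = 1, α(β(3)) = α(1) = 5, α(β(4)) = α(6) = 7, α(β(5)) = α(7) = 3, α(β(6)) = α(3) = 2, α(β(7)) = α(5) = 6.
Hence α ∘ β = [4 1 5 7 3 2 6].

4 1 5 7 3 2 6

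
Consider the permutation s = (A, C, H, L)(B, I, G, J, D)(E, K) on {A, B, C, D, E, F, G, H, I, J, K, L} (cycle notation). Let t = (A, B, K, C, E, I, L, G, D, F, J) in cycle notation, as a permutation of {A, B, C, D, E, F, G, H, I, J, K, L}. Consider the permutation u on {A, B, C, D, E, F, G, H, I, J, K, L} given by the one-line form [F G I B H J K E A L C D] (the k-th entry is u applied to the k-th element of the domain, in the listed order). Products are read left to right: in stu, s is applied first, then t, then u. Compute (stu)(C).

Apply the permutations in order: s(C) = H, then t(H) = H, then u(H) = E. So (stu)(C) = E.

E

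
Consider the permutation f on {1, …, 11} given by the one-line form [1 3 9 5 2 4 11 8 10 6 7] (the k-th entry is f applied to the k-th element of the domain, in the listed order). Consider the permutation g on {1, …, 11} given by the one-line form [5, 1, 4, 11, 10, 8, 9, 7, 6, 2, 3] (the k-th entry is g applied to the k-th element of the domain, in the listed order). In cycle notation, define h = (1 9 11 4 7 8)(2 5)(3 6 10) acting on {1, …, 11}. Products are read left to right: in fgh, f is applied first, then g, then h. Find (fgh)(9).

5

(fgh)(9) = h(g(f(9))). f(9) = 10, then g(10) = 2, then h(2) = 5, so the result is 5.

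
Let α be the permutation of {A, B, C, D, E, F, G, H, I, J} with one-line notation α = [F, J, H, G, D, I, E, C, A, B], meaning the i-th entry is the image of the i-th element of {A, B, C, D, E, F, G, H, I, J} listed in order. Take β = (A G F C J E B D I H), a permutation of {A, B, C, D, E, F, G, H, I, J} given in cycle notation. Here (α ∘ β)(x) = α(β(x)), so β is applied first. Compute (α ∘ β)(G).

I

First apply β: β(G) = F, then α(F) = I. Thus (α ∘ β)(G) = I.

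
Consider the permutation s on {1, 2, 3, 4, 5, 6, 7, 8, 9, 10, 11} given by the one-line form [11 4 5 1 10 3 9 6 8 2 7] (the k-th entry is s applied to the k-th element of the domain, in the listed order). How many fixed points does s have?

No element satisfies s(x) = x, so there are 0 fixed points.

0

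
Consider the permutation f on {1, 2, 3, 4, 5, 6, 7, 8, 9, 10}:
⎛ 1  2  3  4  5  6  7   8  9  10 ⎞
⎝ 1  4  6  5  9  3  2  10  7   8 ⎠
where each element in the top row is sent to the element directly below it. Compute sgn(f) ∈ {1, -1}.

In disjoint-cycle form the cycle lengths are 5, 2, 2, 1.
A cycle of length ℓ contributes ℓ−1 transpositions, so f is a product of 4 + 1 + 1 = 6 transpositions — even.

1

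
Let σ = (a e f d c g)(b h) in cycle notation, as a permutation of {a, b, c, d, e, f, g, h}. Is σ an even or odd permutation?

even

The cycle lengths are 6, 2.
A cycle of length ℓ contributes ℓ−1 transpositions, so σ is a product of 5 + 1 = 6 transpositions — even.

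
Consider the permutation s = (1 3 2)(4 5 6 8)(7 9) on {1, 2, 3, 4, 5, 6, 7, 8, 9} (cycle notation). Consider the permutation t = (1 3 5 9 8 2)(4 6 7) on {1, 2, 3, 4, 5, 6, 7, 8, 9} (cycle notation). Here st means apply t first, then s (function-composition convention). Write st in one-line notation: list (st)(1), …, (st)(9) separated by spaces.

2 3 6 8 7 9 5 1 4

(st)(x) = s(t(x)). Computing each image: s(t(1)) = s(3) = 2, s(t(2)) = s(1) = 3, s(t(3)) = s(5) = 6, s(t(4)) = s(6) = 8, s(t(5)) = s(9) = 7, s(t(6)) = s(7) = 9, s(t(7)) = s(4) = 5, s(t(8)) = s(2) = 1, s(t(9)) = s(8) = 4.
Hence st = [2 3 6 8 7 9 5 1 4].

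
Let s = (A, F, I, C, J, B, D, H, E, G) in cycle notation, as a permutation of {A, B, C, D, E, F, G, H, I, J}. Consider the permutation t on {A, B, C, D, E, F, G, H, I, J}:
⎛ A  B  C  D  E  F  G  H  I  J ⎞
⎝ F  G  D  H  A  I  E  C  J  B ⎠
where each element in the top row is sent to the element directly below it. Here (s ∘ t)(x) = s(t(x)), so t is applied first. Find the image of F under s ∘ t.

C

(s ∘ t)(F) = s(t(F)). t(F) = I, then s(I) = C. So (s ∘ t)(F) = C.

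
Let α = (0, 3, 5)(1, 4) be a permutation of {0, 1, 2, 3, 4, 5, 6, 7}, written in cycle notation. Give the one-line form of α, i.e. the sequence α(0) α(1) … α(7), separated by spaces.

Image by image: 0↦3, 1↦4, 2↦2, 3↦5, 4↦1, 5↦0, 6↦6, 7↦7.
So the one-line form is 3 4 2 5 1 0 6 7.

3 4 2 5 1 0 6 7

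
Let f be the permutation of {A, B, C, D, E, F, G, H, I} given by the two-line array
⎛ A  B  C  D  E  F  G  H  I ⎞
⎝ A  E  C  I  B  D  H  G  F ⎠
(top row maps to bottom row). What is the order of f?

6

Decomposing into disjoint cycles gives cycle lengths 3, 2, 2, 1, 1.
The order of f is the least common multiple of its cycle lengths: lcm(3, 2, 2) = 6.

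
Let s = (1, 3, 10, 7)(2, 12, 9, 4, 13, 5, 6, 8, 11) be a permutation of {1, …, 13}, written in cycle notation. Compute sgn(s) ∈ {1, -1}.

The cycle lengths are 9, 4.
A cycle of length ℓ contributes ℓ−1 transpositions, so s is a product of 8 + 3 = 11 transpositions — odd.

-1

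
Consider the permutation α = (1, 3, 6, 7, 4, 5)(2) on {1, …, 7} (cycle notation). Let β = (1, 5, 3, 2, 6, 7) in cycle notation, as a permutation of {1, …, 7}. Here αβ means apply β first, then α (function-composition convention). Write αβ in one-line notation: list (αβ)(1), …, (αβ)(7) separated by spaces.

1 7 2 5 6 4 3

(αβ)(x) = α(β(x)). Computing each image: α(β(1)) = α(5) = 1, α(β(2)) = α(6) = 7, α(β(3)) = α(2) = 2, α(β(4)) = α(4) = 5, α(β(5)) = α(3) = 6, α(β(6)) = α(7) = 4, α(β(7)) = α(1) = 3.
Hence αβ = [1 7 2 5 6 4 3].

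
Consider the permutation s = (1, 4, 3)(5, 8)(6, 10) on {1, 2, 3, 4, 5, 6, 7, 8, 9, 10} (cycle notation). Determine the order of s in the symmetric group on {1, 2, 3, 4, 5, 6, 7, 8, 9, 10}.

6

The disjoint cycles have lengths 3, 2, 2, 1, 1, 1.
Since disjoint cycles commute, ord(s) = lcm(3, 2, 2) = 6.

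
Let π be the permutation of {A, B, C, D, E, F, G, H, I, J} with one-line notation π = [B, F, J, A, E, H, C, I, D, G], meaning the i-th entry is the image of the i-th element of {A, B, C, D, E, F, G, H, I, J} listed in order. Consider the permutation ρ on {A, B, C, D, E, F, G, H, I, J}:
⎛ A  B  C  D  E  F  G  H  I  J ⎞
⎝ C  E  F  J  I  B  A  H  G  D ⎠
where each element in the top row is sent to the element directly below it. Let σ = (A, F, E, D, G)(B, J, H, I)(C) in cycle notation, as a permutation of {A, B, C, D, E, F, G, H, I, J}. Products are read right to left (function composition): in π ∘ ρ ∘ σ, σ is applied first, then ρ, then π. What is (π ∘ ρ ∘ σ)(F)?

D

Chase F: σ(F) = E; ρ(E) = I; π(I) = D. Hence (π ∘ ρ ∘ σ)(F) = D.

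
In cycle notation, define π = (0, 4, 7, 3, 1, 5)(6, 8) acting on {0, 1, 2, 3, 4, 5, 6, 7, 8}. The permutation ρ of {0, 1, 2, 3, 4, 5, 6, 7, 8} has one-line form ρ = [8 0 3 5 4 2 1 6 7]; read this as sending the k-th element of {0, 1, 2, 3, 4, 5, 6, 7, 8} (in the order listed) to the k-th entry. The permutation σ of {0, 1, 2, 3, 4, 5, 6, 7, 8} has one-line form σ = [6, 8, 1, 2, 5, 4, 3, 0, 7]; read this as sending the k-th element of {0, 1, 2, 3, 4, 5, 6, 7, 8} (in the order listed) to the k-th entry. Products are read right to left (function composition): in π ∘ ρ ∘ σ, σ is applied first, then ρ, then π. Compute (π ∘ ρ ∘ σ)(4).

(π ∘ ρ ∘ σ)(4) = π(ρ(σ(4))). σ(4) = 5, then ρ(5) = 2, then π(2) = 2, so the result is 2.

2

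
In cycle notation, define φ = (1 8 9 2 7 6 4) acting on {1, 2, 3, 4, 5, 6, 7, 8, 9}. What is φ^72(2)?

6

2 lies in the 7-cycle (1 8 9 2 7 6 4).
On a 7-cycle, φ^7 is the identity, so φ^72 = φ^2 there (72 ≡ 2 mod 7).
Advancing 2 steps from 2: 2 → 7 → 6.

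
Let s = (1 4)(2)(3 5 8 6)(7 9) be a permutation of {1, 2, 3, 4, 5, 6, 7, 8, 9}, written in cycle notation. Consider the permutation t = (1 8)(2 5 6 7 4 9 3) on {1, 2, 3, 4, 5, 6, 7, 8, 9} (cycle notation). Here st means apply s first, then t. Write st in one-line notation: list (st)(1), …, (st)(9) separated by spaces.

9 5 6 8 1 2 3 7 4

For each element, apply s then t: 1 → 4 → 9; 2 → 2 → 5; 3 → 5 → 6; 4 → 1 → 8; 5 → 8 → 1; 6 → 3 → 2; 7 → 9 → 3; 8 → 6 → 7; 9 → 7 → 4.
Collecting the images, st = [9 5 6 8 1 2 3 7 4].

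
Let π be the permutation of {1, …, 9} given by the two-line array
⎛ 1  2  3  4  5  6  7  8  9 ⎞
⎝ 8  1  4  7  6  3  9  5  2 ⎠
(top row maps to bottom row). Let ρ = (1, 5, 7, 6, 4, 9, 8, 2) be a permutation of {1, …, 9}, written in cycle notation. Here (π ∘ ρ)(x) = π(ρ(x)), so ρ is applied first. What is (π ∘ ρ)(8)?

1

First apply ρ: ρ(8) = 2, then π(2) = 1. Thus (π ∘ ρ)(8) = 1.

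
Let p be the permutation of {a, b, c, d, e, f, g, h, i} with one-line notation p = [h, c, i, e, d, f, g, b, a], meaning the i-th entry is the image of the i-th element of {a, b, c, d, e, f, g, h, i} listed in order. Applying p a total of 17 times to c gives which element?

Tracing c → i → … returns to c after 5 steps, so c lies in a 5-cycle (a, h, b, c, i).
Since the cycle has length 5, p^17 acts on it the same as p^2 (17 mod 5 = 2).
Stepping 2 places around the cycle: c → i → a.

a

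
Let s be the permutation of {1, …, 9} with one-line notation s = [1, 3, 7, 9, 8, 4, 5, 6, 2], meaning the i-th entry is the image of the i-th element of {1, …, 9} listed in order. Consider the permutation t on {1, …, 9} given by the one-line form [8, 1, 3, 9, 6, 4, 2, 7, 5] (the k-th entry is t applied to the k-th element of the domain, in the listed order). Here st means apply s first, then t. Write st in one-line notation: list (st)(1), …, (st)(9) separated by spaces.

8 3 2 5 7 9 6 4 1

(st)(x) = t(s(x)). Computing each image: t(s(1)) = t(1) = 8, t(s(2)) = t(3) = 3, t(s(3)) = t(7) = 2, t(s(4)) = t(9) = 5, t(s(5)) = t(8) = 7, t(s(6)) = t(4) = 9, t(s(7)) = t(5) = 6, t(s(8)) = t(6) = 4, t(s(9)) = t(2) = 1.
Hence st = [8 3 2 5 7 9 6 4 1].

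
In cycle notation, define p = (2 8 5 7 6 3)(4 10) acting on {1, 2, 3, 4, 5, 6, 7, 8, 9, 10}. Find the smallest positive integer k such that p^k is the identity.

The disjoint cycles have lengths 6, 2, 1, 1.
The order is lcm(6, 2) = 6.

6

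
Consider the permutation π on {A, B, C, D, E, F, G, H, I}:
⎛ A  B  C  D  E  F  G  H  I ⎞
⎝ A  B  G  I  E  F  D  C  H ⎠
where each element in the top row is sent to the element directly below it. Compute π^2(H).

G

Tracing H → C → … returns to H after 5 steps, so H lies in a 5-cycle (C, G, D, I, H).
Advancing 2 steps from H: H → C → G.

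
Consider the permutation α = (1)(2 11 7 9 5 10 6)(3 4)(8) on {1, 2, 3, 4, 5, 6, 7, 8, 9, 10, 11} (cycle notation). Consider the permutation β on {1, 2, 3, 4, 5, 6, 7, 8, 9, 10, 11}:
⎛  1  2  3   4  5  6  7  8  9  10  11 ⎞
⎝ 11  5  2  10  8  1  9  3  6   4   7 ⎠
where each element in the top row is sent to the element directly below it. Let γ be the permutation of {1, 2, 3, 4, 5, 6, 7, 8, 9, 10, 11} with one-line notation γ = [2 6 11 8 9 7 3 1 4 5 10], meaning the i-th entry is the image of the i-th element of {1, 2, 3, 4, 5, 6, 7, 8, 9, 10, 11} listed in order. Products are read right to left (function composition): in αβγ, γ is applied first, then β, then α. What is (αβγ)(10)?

8

(αβγ)(10) = α(β(γ(10))). γ(10) = 5, then β(5) = 8, then α(8) = 8, so the result is 8.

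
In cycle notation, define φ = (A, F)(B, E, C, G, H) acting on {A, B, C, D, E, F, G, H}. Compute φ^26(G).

H

G lies in the 5-cycle (B, E, C, G, H).
Powers repeat with period 5 on this cycle, and 26 mod 5 = 1, so φ^26(G) = φ^1(G).
Advancing 1 step from G: G → H.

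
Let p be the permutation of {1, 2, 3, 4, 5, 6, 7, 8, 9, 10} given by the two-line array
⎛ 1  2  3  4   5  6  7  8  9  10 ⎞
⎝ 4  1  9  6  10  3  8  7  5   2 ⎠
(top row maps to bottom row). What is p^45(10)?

Tracing 10 → 2 → … returns to 10 after 8 steps, so 10 lies in an 8-cycle (1 4 6 3 9 5 10 2).
On an 8-cycle, p^8 is the identity, so p^45 = p^5 there (45 ≡ 5 mod 8).
Stepping 5 places around the cycle: 10 → 2 → 1 → 4 → 6 → 3.

3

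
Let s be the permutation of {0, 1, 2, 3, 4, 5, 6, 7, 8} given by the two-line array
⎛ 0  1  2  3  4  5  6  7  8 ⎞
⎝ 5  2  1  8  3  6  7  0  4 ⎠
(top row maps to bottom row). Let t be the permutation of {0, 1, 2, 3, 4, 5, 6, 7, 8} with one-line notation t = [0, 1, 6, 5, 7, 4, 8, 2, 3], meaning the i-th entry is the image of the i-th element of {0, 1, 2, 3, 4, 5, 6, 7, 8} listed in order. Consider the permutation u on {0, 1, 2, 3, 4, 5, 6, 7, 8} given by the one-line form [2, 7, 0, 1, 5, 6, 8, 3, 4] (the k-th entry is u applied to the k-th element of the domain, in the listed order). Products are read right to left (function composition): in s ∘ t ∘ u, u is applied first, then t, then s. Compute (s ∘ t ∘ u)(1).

Chase 1: u(1) = 7; t(7) = 2; s(2) = 1. Hence (s ∘ t ∘ u)(1) = 1.

1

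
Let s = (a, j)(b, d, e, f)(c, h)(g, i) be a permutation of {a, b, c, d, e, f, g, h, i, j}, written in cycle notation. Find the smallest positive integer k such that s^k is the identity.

The cycle type of s is (4, 2, 2, 2).
The order is lcm(4, 2, 2, 2) = 4.

4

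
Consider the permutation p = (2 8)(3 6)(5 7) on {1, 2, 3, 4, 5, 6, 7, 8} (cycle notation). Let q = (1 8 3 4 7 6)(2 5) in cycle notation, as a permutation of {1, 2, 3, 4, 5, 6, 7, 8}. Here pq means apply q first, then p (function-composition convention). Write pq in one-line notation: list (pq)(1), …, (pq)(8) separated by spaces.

Chase each element through q then p: 1 → 8 → 2; 2 → 5 → 7; 3 → 4 → 4; 4 → 7 → 5; 5 → 2 → 8; 6 → 1 → 1; 7 → 6 → 3; 8 → 3 → 6.
So pq in one-line form is 2 7 4 5 8 1 3 6.

2 7 4 5 8 1 3 6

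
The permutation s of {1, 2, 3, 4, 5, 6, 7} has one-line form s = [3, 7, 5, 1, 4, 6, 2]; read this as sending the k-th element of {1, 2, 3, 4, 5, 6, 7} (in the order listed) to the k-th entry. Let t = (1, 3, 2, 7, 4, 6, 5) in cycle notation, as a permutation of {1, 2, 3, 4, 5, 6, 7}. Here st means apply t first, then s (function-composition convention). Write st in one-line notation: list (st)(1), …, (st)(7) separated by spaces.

5 2 7 6 3 4 1

(st)(x) = s(t(x)). Computing each image: s(t(1)) = s(3) = 5, s(t(2)) = s(7) = 2, s(t(3)) = s(2) = 7, s(t(4)) = s(6) = 6, s(t(5)) = s(1) = 3, s(t(6)) = s(5) = 4, s(t(7)) = s(4) = 1.
Hence st = [5 2 7 6 3 4 1].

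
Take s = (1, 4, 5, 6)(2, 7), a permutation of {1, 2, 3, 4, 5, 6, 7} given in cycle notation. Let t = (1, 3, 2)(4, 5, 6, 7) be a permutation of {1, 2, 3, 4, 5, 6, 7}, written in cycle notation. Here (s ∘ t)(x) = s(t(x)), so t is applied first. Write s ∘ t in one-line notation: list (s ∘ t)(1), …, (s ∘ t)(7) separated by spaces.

3 4 7 6 1 2 5

For each element, apply t then s: 1 → 3 → 3; 2 → 1 → 4; 3 → 2 → 7; 4 → 5 → 6; 5 → 6 → 1; 6 → 7 → 2; 7 → 4 → 5.
Collecting the images, s ∘ t = [3 4 7 6 1 2 5].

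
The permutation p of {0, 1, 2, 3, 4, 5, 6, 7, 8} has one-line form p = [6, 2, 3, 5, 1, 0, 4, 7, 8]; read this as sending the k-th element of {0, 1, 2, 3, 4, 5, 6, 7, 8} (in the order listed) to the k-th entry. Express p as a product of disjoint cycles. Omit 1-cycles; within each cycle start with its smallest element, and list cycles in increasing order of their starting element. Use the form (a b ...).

(0 6 4 1 2 3 5)

Iterating p from 0 gives 0 → 6 → 4 → 1 → 2 → 3 → 5 → 0; that is the 7-cycle (0 6 4 1 2 3 5).
Repeating from the next unused element and collecting all non-trivial cycles gives (0 6 4 1 2 3 5).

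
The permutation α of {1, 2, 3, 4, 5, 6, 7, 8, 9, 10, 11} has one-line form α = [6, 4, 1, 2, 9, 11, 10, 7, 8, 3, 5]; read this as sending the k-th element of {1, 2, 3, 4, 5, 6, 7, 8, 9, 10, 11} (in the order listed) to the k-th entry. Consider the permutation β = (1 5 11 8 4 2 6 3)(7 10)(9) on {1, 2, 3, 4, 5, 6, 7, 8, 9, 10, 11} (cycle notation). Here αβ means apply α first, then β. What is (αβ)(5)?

α(5) = 9, then β(9) = 9; composing gives (αβ)(5) = 9.

9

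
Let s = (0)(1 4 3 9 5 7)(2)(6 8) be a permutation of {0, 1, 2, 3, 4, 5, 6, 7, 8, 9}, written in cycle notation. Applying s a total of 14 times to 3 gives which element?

5

3 lies in the 6-cycle (1 4 3 9 5 7).
Since the cycle has length 6, s^14 acts on it the same as s^2 (14 mod 6 = 2).
Advancing 2 steps from 3: 3 → 9 → 5.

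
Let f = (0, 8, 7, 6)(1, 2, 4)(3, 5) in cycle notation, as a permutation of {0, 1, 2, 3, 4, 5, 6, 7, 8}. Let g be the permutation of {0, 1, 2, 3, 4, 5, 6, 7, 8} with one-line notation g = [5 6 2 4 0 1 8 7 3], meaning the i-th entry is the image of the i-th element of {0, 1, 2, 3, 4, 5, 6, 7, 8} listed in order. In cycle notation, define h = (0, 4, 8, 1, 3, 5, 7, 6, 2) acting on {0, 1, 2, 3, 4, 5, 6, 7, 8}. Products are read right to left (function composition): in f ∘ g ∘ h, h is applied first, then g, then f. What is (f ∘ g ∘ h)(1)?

1

(f ∘ g ∘ h)(1) = f(g(h(1))). h(1) = 3, then g(3) = 4, then f(4) = 1, so the result is 1.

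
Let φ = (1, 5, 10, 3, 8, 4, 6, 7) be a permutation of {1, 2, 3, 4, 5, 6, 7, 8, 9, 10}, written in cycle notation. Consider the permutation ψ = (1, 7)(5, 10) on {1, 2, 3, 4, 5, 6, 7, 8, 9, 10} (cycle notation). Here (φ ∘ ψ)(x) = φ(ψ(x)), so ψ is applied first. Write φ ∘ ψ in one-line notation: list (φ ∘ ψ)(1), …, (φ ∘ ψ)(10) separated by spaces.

1 2 8 6 3 7 5 4 9 10

Chase each element through ψ then φ: 1 → 7 → 1; 2 → 2 → 2; 3 → 3 → 8; 4 → 4 → 6; 5 → 10 → 3; 6 → 6 → 7; 7 → 1 → 5; 8 → 8 → 4; 9 → 9 → 9; 10 → 5 → 10.
So φ ∘ ψ in one-line form is 1 2 8 6 3 7 5 4 9 10.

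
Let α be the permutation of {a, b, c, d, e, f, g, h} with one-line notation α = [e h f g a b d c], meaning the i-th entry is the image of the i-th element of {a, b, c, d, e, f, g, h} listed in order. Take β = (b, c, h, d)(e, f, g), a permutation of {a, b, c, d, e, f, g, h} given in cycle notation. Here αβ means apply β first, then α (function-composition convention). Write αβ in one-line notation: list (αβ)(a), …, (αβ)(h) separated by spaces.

e f c h b d a g

Chase each element through β then α: a → a → e; b → c → f; c → h → c; d → b → h; e → f → b; f → g → d; g → e → a; h → d → g.
So αβ in one-line form is e f c h b d a g.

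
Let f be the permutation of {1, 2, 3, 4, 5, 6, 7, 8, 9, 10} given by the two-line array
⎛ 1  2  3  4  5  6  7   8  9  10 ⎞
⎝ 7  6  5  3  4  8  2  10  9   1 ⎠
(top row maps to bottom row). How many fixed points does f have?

1

The fixed points (elements with f(x) = x) are {9}, so there is 1.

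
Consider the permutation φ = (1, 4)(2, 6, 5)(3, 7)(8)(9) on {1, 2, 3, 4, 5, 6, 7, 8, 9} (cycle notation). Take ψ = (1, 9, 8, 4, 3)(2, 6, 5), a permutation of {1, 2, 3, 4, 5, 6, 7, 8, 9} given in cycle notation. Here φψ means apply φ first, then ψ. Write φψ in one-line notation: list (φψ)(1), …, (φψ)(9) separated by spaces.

For each element, apply φ then ψ: 1 → 4 → 3; 2 → 6 → 5; 3 → 7 → 7; 4 → 1 → 9; 5 → 2 → 6; 6 → 5 → 2; 7 → 3 → 1; 8 → 8 → 4; 9 → 9 → 8.
So φψ in one-line form is 3 5 7 9 6 2 1 4 8.

3 5 7 9 6 2 1 4 8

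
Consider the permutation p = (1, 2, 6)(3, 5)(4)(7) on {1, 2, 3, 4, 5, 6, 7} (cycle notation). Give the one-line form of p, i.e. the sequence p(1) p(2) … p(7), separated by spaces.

2 6 5 4 3 1 7

Image by image: 1→2, 2→6, 3→5, 4→4, 5→3, 6→1, 7→7.
Listing these in domain order gives 2 6 5 4 3 1 7.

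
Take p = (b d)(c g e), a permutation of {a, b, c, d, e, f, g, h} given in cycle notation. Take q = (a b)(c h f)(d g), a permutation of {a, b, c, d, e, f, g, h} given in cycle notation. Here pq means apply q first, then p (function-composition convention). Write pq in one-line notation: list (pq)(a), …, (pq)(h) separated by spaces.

d a h e c g b f

(pq)(x) = p(q(x)). Computing each image: p(q(a)) = p(b) = d, p(q(b)) = p(a) = a, p(q(c)) = p(h) = h, p(q(d)) = p(g) = e, p(q(e)) = p(e) = c, p(q(f)) = p(c) = g, p(q(g)) = p(d) = b, p(q(h)) = p(f) = f.
Hence pq = [d a h e c g b f].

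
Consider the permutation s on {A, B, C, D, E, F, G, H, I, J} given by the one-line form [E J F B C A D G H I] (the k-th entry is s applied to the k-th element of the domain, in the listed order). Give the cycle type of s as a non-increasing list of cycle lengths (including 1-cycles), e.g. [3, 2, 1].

The disjoint cycles are (A, E, C, F)(B, J, I, H, G, D), with lengths 6, 4 in non-increasing order.

[6, 4]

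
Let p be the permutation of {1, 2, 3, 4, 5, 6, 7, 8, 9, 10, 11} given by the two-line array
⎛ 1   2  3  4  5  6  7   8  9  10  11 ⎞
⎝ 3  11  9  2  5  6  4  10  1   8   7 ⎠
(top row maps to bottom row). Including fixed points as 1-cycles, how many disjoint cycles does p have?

The cycle decomposition is (1, 3, 9)(2, 11, 7, 4)(5)(6)(8, 10), which has 5 cycles (counting 1-cycles).

5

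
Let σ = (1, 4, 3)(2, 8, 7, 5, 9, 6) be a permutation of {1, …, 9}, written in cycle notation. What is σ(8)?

In the cycle (2, 8, 7, 5, 9, 6), 8 is followed by 7, so σ(8) = 7.

7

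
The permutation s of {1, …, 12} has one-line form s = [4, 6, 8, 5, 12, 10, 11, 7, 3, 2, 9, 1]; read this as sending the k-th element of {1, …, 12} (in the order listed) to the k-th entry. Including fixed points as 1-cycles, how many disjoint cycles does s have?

3

The cycle decomposition is (1, 4, 5, 12)(2, 6, 10)(3, 8, 7, 11, 9), which has 3 cycles (counting 1-cycles).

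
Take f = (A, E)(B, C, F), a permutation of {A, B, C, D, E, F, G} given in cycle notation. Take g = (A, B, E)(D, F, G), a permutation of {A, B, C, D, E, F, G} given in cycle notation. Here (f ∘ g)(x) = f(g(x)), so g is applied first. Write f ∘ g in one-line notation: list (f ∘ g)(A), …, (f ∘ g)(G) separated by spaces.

Chase each element through g then f: A → B → C; B → E → A; C → C → F; D → F → B; E → A → E; F → G → G; G → D → D.
Collecting the images, f ∘ g = [C A F B E G D].

C A F B E G D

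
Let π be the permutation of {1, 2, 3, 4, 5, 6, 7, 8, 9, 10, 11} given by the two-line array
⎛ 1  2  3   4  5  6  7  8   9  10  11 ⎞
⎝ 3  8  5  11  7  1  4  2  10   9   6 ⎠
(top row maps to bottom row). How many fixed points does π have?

No element satisfies π(x) = x, so there are 0 fixed points.

0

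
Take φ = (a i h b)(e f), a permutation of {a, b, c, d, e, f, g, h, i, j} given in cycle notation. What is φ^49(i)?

i lies in the 4-cycle (a i h b).
Powers repeat with period 4 on this cycle, and 49 mod 4 = 1, so φ^49(i) = φ^1(i).
Advancing 1 step from i: i → h.

h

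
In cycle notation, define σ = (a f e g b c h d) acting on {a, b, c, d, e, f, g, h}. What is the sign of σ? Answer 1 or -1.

-1

The cycle lengths are 8.
A cycle is odd iff its length is even; σ has 1 even-length cycle, so sgn(σ) = (−1)^1 and σ is odd.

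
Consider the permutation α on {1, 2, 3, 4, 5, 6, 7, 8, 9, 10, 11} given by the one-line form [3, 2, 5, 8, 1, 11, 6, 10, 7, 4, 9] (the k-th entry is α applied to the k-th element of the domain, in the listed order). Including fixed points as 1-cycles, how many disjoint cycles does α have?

4

The cycle decomposition is (1 3 5)(2)(4 8 10)(6 11 9 7), which has 4 cycles (counting 1-cycles).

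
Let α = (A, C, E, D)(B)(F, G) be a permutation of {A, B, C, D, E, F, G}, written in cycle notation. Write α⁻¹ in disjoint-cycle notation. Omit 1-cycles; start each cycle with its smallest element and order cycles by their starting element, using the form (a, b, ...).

(A, D, E, C)(F, G)

The inverse reverses each cycle.
After reversing and putting each cycle's least element first, α⁻¹ = (A, D, E, C)(F, G).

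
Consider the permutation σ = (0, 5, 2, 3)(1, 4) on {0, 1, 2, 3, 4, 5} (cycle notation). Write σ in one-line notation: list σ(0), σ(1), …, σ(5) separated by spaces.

Image by image: 0↦5, 1↦4, 2↦3, 3↦0, 4↦1, 5↦2.
Listing these in domain order gives 5 4 3 0 1 2.

5 4 3 0 1 2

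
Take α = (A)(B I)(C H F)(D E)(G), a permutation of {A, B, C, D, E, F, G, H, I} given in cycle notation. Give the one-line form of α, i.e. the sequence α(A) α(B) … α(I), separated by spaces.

A I H E D C G F B

Image by image: A↦A, B↦I, C↦H, D↦E, E↦D, F↦C, G↦G, H↦F, I↦B.
So the one-line form is A I H E D C G F B.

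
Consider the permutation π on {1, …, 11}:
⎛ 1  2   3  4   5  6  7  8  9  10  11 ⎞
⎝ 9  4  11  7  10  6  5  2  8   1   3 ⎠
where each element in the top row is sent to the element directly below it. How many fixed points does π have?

The fixed points (elements with π(x) = x) are {6}, so there is 1.

1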